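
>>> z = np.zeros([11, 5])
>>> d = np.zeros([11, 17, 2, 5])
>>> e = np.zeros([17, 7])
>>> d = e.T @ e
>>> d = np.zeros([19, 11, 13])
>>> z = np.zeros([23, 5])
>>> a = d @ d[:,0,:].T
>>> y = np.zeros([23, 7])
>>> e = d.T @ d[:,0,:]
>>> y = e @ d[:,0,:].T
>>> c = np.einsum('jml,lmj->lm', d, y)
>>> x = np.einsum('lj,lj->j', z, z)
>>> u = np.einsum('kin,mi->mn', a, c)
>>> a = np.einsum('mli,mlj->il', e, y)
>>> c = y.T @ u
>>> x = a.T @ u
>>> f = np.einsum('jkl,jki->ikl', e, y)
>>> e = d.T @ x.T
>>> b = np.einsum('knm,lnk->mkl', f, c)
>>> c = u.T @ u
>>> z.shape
(23, 5)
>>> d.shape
(19, 11, 13)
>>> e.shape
(13, 11, 11)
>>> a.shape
(13, 11)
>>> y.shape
(13, 11, 19)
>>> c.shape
(19, 19)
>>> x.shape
(11, 19)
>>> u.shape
(13, 19)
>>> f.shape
(19, 11, 13)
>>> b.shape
(13, 19, 19)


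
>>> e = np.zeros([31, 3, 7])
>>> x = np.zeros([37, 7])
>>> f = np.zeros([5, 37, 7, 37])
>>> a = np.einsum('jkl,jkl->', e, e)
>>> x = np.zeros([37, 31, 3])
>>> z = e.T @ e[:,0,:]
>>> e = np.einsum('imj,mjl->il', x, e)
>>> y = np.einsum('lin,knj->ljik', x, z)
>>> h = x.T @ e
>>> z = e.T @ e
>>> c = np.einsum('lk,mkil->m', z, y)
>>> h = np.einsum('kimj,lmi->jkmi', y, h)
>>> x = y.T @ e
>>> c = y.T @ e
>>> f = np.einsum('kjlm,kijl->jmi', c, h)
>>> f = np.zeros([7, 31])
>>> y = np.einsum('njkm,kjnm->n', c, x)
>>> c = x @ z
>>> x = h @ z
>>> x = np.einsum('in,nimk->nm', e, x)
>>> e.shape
(37, 7)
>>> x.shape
(7, 31)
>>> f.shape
(7, 31)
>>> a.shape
()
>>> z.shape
(7, 7)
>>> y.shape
(7,)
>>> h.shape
(7, 37, 31, 7)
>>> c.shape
(7, 31, 7, 7)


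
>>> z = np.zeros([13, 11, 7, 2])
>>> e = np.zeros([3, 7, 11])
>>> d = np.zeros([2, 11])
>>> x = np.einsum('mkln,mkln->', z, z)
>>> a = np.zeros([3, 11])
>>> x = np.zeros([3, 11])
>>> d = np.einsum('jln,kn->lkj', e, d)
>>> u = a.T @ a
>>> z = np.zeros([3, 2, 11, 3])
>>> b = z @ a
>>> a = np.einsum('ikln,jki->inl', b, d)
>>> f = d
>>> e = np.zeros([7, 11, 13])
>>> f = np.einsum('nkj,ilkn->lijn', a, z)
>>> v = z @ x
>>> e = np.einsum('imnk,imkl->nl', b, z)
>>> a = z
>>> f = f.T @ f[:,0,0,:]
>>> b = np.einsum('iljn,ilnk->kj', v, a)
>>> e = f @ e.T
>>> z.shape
(3, 2, 11, 3)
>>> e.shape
(3, 11, 3, 11)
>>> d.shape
(7, 2, 3)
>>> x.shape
(3, 11)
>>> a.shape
(3, 2, 11, 3)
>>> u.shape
(11, 11)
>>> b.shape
(3, 11)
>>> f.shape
(3, 11, 3, 3)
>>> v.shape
(3, 2, 11, 11)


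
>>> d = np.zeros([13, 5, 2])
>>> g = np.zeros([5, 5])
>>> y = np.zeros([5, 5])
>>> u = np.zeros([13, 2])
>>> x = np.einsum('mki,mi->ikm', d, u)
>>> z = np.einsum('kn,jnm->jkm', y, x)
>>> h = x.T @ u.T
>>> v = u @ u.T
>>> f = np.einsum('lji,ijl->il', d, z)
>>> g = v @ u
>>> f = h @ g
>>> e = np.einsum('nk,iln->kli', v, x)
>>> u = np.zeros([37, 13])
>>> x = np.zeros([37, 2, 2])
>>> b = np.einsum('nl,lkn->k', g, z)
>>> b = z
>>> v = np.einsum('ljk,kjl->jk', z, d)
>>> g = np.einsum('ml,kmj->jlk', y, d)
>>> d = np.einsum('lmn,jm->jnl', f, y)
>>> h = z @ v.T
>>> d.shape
(5, 2, 13)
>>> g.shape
(2, 5, 13)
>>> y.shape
(5, 5)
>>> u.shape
(37, 13)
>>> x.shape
(37, 2, 2)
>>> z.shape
(2, 5, 13)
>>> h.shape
(2, 5, 5)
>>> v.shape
(5, 13)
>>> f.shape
(13, 5, 2)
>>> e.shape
(13, 5, 2)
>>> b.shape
(2, 5, 13)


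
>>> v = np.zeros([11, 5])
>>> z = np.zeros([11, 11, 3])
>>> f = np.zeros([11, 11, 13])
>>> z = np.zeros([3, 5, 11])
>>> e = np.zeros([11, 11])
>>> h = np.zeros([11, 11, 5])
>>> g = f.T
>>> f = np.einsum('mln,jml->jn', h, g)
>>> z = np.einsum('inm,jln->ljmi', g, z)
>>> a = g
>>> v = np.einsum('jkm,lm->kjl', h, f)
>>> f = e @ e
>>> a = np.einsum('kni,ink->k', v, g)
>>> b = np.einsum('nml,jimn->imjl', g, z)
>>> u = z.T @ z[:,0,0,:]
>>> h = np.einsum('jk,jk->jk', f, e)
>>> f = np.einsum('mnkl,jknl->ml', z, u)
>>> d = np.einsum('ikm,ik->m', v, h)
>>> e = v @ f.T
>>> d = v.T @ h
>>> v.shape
(11, 11, 13)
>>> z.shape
(5, 3, 11, 13)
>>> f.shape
(5, 13)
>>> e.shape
(11, 11, 5)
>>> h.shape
(11, 11)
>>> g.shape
(13, 11, 11)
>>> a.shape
(11,)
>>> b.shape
(3, 11, 5, 11)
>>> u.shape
(13, 11, 3, 13)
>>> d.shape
(13, 11, 11)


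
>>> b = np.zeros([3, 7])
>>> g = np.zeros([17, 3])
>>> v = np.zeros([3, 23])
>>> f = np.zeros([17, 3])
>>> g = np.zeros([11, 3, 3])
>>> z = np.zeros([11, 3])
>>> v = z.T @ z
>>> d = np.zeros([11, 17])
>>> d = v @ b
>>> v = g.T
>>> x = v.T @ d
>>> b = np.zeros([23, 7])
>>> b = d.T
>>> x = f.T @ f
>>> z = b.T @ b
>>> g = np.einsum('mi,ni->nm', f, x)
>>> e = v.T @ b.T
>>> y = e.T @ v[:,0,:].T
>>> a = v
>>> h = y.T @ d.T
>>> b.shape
(7, 3)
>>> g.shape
(3, 17)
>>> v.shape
(3, 3, 11)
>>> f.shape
(17, 3)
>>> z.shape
(3, 3)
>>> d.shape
(3, 7)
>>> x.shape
(3, 3)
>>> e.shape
(11, 3, 7)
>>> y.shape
(7, 3, 3)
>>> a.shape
(3, 3, 11)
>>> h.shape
(3, 3, 3)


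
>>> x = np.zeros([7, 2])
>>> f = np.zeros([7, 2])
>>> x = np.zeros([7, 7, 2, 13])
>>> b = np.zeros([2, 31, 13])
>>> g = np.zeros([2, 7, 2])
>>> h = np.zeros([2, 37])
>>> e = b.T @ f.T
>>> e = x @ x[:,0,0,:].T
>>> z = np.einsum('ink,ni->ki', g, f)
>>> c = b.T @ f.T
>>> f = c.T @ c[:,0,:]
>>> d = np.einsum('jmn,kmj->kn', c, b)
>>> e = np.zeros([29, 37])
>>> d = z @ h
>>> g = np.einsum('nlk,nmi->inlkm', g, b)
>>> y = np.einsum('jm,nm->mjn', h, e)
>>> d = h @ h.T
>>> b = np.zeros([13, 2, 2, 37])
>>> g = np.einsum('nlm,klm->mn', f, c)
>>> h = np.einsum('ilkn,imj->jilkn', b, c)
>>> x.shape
(7, 7, 2, 13)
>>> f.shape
(7, 31, 7)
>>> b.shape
(13, 2, 2, 37)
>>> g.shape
(7, 7)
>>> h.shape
(7, 13, 2, 2, 37)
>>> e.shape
(29, 37)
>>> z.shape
(2, 2)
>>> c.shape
(13, 31, 7)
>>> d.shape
(2, 2)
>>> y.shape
(37, 2, 29)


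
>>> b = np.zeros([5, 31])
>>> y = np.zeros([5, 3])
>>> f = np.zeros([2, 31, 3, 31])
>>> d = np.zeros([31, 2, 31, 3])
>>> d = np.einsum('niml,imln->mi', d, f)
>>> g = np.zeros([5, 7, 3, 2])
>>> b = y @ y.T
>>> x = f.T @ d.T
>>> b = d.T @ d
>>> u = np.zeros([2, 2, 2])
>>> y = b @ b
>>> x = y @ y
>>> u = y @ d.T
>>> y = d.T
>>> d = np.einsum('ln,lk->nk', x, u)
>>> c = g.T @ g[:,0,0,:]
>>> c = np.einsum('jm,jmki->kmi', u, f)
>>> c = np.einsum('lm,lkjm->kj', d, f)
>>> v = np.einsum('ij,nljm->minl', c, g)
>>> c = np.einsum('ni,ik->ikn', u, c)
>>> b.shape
(2, 2)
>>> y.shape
(2, 31)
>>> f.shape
(2, 31, 3, 31)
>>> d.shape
(2, 31)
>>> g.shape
(5, 7, 3, 2)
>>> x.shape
(2, 2)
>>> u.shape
(2, 31)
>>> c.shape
(31, 3, 2)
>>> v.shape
(2, 31, 5, 7)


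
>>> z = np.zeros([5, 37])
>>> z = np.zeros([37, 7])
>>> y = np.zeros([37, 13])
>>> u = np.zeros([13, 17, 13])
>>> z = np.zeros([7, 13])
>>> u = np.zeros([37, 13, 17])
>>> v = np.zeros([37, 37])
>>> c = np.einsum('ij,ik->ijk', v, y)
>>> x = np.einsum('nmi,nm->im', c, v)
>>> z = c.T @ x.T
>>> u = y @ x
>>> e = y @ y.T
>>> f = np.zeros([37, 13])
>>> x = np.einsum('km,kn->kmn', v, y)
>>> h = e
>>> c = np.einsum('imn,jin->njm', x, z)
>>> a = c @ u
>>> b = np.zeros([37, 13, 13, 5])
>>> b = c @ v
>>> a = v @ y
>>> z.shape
(13, 37, 13)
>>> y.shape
(37, 13)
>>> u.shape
(37, 37)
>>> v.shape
(37, 37)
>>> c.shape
(13, 13, 37)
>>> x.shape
(37, 37, 13)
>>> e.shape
(37, 37)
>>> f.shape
(37, 13)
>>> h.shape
(37, 37)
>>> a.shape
(37, 13)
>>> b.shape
(13, 13, 37)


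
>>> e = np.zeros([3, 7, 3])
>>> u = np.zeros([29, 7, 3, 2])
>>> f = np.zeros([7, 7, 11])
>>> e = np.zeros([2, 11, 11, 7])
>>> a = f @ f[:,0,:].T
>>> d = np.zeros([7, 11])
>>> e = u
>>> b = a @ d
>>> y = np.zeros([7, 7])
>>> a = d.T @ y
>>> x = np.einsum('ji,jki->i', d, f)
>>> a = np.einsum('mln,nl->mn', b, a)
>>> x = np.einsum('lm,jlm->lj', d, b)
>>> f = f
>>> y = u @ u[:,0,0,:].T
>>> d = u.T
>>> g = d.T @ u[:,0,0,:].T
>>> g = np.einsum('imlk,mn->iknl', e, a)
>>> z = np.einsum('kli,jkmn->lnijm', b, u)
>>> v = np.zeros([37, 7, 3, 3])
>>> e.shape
(29, 7, 3, 2)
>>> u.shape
(29, 7, 3, 2)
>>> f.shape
(7, 7, 11)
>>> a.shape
(7, 11)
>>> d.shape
(2, 3, 7, 29)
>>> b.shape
(7, 7, 11)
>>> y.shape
(29, 7, 3, 29)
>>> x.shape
(7, 7)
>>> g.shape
(29, 2, 11, 3)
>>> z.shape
(7, 2, 11, 29, 3)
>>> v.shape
(37, 7, 3, 3)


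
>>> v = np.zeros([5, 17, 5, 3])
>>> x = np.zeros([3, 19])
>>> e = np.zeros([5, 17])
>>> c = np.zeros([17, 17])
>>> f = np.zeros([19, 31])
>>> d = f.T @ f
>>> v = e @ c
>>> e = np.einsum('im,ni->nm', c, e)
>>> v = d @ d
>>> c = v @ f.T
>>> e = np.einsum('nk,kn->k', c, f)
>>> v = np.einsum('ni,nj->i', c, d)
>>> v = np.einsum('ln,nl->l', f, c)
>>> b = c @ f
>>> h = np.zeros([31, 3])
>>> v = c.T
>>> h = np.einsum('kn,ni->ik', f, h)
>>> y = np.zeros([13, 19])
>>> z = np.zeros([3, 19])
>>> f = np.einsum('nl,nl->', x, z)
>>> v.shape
(19, 31)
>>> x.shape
(3, 19)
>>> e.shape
(19,)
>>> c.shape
(31, 19)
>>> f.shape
()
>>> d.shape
(31, 31)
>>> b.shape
(31, 31)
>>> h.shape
(3, 19)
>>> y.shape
(13, 19)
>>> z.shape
(3, 19)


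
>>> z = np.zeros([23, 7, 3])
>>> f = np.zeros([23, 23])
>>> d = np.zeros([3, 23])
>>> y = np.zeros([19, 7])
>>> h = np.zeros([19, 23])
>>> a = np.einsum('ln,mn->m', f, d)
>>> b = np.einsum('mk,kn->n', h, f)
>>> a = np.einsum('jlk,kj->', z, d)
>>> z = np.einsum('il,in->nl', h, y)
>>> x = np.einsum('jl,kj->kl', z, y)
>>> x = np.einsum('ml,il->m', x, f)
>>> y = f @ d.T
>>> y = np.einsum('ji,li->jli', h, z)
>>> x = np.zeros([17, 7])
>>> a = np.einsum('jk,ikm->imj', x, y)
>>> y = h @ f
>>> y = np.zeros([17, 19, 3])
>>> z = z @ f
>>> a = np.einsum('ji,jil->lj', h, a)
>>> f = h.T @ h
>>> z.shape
(7, 23)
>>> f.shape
(23, 23)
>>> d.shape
(3, 23)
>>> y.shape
(17, 19, 3)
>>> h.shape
(19, 23)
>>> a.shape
(17, 19)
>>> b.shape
(23,)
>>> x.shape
(17, 7)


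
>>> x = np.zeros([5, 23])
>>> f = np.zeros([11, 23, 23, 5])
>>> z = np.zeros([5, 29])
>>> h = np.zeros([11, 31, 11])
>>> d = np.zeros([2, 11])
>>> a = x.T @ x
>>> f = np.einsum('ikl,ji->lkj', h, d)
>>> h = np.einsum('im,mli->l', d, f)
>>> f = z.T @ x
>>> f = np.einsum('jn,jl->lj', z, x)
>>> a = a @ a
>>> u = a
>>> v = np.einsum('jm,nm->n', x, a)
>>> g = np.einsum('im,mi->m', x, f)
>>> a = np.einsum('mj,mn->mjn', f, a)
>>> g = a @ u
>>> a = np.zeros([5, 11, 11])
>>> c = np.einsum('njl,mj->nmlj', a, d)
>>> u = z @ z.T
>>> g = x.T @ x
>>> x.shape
(5, 23)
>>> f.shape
(23, 5)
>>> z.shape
(5, 29)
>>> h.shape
(31,)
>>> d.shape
(2, 11)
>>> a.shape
(5, 11, 11)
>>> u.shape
(5, 5)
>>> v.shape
(23,)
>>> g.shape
(23, 23)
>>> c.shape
(5, 2, 11, 11)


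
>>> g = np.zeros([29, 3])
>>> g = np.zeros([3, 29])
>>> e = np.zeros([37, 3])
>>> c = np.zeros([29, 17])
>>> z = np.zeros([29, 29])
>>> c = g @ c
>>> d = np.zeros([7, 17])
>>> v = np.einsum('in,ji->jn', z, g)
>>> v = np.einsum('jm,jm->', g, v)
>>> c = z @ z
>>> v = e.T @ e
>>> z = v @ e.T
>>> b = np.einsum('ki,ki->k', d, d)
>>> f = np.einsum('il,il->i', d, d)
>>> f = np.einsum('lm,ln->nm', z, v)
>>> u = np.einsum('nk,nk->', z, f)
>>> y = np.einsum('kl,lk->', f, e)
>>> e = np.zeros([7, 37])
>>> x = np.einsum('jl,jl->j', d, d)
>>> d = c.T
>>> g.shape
(3, 29)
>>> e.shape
(7, 37)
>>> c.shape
(29, 29)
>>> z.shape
(3, 37)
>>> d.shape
(29, 29)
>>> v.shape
(3, 3)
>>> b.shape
(7,)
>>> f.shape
(3, 37)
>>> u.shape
()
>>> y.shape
()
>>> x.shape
(7,)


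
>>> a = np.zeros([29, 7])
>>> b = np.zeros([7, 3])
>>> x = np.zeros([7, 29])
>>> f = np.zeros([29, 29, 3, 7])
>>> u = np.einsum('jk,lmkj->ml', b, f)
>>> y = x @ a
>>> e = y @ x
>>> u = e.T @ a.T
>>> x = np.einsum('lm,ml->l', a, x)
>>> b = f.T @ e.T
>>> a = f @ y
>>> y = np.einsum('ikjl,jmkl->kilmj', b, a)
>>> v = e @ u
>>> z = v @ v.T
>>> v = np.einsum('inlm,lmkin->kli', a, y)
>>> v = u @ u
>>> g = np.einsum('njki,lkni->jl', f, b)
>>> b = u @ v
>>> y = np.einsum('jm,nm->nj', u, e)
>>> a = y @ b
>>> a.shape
(7, 29)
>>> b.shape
(29, 29)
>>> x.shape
(29,)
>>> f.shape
(29, 29, 3, 7)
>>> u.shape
(29, 29)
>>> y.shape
(7, 29)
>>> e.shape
(7, 29)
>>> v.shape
(29, 29)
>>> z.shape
(7, 7)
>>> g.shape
(29, 7)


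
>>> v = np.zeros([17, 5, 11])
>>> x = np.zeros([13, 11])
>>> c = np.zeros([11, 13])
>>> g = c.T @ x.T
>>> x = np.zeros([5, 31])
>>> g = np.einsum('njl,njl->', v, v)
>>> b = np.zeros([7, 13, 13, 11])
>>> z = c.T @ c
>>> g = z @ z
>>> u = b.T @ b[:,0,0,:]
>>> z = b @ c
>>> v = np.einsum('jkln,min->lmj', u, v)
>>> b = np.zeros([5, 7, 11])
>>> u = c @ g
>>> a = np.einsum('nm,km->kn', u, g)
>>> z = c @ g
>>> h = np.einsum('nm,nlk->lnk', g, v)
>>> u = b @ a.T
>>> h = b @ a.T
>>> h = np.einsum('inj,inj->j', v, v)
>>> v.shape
(13, 17, 11)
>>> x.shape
(5, 31)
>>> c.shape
(11, 13)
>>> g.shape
(13, 13)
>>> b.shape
(5, 7, 11)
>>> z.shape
(11, 13)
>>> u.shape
(5, 7, 13)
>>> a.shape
(13, 11)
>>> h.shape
(11,)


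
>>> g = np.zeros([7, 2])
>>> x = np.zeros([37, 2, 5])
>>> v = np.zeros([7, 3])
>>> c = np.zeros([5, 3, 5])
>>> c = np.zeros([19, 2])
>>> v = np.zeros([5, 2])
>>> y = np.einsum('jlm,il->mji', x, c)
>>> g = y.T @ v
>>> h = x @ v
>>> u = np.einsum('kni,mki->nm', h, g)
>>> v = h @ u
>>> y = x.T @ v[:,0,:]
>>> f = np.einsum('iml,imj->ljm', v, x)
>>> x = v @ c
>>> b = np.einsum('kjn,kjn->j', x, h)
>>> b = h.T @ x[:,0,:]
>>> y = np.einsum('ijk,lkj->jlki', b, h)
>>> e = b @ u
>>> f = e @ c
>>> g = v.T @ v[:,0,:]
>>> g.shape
(19, 2, 19)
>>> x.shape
(37, 2, 2)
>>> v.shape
(37, 2, 19)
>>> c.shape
(19, 2)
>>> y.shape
(2, 37, 2, 2)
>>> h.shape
(37, 2, 2)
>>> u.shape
(2, 19)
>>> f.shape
(2, 2, 2)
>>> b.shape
(2, 2, 2)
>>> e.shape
(2, 2, 19)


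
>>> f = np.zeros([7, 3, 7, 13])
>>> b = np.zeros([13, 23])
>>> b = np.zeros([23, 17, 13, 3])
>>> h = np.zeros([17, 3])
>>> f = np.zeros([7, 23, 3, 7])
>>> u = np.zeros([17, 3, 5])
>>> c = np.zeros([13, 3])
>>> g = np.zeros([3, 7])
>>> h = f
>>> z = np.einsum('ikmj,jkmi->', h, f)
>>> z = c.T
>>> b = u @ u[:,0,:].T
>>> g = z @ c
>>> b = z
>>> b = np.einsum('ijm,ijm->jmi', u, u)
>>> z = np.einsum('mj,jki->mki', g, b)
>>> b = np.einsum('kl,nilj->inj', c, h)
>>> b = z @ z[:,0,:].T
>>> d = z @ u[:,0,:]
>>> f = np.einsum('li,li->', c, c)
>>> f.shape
()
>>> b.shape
(3, 5, 3)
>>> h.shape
(7, 23, 3, 7)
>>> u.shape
(17, 3, 5)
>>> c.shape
(13, 3)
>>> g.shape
(3, 3)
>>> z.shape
(3, 5, 17)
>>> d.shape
(3, 5, 5)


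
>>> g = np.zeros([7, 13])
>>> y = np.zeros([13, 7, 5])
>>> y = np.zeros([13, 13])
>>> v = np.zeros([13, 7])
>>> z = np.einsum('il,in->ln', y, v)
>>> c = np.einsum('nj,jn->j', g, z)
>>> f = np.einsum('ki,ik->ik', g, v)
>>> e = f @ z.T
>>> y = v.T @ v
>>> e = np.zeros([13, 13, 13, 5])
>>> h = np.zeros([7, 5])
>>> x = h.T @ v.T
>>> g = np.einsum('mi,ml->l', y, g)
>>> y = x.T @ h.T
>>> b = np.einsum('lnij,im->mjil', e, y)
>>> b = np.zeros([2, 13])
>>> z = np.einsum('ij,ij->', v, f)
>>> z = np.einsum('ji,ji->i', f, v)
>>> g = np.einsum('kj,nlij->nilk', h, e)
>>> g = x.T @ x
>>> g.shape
(13, 13)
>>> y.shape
(13, 7)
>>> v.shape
(13, 7)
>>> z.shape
(7,)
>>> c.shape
(13,)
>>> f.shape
(13, 7)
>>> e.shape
(13, 13, 13, 5)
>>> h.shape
(7, 5)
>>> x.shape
(5, 13)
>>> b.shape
(2, 13)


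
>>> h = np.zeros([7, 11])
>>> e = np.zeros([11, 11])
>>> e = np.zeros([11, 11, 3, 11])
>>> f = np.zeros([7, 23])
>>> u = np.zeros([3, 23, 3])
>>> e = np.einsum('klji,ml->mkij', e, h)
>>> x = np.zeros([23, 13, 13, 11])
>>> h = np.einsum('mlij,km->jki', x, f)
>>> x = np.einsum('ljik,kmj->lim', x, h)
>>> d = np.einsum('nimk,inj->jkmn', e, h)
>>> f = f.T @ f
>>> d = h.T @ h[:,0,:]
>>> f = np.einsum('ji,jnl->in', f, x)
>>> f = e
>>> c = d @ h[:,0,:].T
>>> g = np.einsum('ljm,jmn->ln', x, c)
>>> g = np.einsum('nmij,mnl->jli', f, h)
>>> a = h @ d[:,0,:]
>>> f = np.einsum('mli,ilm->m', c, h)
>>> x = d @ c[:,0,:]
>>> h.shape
(11, 7, 13)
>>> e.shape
(7, 11, 11, 3)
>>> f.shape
(13,)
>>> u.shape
(3, 23, 3)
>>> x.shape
(13, 7, 11)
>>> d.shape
(13, 7, 13)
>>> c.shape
(13, 7, 11)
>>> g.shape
(3, 13, 11)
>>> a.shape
(11, 7, 13)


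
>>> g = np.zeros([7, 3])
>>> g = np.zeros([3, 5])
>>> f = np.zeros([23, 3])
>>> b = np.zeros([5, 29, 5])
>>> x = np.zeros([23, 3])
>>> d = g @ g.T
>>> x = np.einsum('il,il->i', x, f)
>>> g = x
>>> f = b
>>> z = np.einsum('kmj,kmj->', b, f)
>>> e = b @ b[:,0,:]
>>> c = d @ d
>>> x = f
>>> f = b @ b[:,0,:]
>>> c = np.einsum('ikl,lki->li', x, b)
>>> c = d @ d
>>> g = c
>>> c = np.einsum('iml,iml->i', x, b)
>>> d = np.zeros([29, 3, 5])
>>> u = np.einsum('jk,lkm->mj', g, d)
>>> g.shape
(3, 3)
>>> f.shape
(5, 29, 5)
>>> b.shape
(5, 29, 5)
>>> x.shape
(5, 29, 5)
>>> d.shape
(29, 3, 5)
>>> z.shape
()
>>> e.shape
(5, 29, 5)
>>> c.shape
(5,)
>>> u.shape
(5, 3)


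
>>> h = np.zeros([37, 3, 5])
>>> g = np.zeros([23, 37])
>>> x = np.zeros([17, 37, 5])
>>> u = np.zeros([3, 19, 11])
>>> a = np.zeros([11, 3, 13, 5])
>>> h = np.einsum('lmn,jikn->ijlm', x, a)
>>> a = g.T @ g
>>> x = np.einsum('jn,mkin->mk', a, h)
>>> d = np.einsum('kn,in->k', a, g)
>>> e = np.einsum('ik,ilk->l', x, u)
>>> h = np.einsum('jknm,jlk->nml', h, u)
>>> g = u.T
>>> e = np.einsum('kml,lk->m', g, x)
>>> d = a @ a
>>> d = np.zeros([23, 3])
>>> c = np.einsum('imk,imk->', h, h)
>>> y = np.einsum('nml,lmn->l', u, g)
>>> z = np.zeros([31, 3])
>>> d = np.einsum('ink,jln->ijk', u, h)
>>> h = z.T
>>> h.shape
(3, 31)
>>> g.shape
(11, 19, 3)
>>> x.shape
(3, 11)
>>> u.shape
(3, 19, 11)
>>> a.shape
(37, 37)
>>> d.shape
(3, 17, 11)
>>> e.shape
(19,)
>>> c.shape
()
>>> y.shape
(11,)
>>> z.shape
(31, 3)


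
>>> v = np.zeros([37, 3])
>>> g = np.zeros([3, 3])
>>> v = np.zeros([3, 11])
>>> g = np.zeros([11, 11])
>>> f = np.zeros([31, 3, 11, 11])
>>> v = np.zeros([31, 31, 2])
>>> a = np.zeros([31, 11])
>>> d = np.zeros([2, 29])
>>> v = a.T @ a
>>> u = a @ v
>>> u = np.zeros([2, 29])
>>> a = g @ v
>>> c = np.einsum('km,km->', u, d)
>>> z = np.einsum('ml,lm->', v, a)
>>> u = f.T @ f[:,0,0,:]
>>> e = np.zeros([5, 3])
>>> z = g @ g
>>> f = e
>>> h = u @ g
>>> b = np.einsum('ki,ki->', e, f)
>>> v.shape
(11, 11)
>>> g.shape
(11, 11)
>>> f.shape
(5, 3)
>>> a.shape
(11, 11)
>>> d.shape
(2, 29)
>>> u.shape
(11, 11, 3, 11)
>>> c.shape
()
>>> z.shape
(11, 11)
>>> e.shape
(5, 3)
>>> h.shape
(11, 11, 3, 11)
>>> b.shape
()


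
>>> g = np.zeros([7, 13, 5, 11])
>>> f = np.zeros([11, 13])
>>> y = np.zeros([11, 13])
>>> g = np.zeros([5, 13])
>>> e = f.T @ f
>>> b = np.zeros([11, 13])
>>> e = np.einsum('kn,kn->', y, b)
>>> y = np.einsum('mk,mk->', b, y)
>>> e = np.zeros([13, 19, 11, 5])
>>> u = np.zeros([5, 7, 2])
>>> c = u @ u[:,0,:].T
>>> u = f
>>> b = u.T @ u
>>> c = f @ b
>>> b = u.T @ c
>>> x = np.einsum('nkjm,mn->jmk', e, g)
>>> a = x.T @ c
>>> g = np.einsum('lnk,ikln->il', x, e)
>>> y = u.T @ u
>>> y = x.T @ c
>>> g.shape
(13, 11)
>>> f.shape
(11, 13)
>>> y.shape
(19, 5, 13)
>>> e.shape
(13, 19, 11, 5)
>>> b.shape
(13, 13)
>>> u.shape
(11, 13)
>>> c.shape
(11, 13)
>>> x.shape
(11, 5, 19)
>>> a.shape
(19, 5, 13)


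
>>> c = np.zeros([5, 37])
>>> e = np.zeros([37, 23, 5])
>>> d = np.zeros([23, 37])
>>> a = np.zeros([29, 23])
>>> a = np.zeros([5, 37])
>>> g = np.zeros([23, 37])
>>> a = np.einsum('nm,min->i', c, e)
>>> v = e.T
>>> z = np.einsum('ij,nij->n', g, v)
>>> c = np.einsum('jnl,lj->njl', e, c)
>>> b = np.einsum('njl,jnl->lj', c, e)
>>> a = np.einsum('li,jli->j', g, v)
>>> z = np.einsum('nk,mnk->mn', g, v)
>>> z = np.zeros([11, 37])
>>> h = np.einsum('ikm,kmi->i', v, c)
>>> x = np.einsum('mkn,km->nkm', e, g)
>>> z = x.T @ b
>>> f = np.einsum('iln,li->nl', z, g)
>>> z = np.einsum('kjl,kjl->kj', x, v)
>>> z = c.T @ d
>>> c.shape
(23, 37, 5)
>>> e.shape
(37, 23, 5)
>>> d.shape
(23, 37)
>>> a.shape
(5,)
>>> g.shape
(23, 37)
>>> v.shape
(5, 23, 37)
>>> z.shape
(5, 37, 37)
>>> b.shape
(5, 37)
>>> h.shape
(5,)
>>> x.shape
(5, 23, 37)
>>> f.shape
(37, 23)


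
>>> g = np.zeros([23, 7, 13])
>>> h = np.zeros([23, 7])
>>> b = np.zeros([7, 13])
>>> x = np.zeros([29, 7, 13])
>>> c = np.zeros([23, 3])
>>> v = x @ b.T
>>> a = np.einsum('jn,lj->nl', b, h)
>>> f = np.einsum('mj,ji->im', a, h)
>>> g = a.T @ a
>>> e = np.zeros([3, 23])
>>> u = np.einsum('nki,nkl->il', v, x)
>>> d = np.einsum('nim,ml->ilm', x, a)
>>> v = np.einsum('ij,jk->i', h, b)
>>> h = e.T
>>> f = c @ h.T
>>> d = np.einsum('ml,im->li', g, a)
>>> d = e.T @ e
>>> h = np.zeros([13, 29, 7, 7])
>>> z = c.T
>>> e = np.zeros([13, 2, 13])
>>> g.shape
(23, 23)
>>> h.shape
(13, 29, 7, 7)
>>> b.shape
(7, 13)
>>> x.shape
(29, 7, 13)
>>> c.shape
(23, 3)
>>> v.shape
(23,)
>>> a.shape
(13, 23)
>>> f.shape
(23, 23)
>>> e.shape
(13, 2, 13)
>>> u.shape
(7, 13)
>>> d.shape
(23, 23)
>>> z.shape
(3, 23)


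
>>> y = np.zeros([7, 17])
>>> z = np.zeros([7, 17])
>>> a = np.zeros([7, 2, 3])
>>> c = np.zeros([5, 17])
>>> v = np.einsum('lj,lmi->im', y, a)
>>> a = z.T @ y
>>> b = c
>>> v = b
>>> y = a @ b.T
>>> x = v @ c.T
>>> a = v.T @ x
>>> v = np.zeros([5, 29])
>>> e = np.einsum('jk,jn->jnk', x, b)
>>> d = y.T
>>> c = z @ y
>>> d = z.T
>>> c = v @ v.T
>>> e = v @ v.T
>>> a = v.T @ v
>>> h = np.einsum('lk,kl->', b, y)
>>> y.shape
(17, 5)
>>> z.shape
(7, 17)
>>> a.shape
(29, 29)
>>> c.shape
(5, 5)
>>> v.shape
(5, 29)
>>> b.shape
(5, 17)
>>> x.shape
(5, 5)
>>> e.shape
(5, 5)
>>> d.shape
(17, 7)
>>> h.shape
()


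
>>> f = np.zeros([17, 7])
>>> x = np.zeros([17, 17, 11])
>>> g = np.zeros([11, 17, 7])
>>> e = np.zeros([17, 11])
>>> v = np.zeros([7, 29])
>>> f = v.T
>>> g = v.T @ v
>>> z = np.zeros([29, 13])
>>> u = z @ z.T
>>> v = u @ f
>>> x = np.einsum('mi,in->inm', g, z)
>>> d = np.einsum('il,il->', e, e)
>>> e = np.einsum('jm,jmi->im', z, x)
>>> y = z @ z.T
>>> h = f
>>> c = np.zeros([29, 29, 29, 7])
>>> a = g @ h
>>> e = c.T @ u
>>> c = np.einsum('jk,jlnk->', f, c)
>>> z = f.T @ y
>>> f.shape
(29, 7)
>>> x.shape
(29, 13, 29)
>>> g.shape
(29, 29)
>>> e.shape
(7, 29, 29, 29)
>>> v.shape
(29, 7)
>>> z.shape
(7, 29)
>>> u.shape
(29, 29)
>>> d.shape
()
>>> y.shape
(29, 29)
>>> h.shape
(29, 7)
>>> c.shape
()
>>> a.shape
(29, 7)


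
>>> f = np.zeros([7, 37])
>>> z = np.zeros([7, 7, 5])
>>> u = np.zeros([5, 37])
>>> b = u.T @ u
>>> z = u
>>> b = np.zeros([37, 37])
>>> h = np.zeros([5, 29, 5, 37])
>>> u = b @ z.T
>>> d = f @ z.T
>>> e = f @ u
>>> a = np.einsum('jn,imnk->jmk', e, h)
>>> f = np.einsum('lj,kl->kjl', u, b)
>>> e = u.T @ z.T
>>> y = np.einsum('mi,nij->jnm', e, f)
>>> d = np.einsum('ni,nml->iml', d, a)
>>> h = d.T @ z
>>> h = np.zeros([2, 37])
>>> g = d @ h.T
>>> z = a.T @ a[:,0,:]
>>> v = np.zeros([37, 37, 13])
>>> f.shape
(37, 5, 37)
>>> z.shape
(37, 29, 37)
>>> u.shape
(37, 5)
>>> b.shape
(37, 37)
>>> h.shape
(2, 37)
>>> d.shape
(5, 29, 37)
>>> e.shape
(5, 5)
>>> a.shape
(7, 29, 37)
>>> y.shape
(37, 37, 5)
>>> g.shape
(5, 29, 2)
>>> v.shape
(37, 37, 13)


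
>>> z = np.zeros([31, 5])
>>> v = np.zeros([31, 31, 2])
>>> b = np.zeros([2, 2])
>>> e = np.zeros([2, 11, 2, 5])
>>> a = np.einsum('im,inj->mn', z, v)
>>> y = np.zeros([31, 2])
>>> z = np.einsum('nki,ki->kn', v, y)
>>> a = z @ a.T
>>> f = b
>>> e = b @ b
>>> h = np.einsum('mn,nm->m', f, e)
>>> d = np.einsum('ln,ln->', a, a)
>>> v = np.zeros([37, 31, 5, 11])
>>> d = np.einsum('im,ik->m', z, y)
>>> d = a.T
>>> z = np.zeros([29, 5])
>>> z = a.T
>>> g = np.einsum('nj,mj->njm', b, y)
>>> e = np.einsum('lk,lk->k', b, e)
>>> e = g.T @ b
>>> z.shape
(5, 31)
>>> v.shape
(37, 31, 5, 11)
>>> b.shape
(2, 2)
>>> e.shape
(31, 2, 2)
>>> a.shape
(31, 5)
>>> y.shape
(31, 2)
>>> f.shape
(2, 2)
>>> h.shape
(2,)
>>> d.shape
(5, 31)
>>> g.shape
(2, 2, 31)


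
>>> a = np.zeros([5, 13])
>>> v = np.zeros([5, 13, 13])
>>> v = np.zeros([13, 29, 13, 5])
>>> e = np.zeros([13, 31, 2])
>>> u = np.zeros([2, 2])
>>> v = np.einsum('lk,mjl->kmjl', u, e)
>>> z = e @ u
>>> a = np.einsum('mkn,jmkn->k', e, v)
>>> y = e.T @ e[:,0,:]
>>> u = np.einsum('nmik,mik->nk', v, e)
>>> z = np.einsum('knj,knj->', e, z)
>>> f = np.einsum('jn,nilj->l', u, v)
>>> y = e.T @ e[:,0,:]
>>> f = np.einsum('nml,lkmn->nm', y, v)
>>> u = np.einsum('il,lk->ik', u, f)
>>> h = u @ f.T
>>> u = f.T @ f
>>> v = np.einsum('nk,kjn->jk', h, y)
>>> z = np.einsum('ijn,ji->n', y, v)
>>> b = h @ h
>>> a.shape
(31,)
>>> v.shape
(31, 2)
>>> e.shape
(13, 31, 2)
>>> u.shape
(31, 31)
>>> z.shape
(2,)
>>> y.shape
(2, 31, 2)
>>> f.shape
(2, 31)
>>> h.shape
(2, 2)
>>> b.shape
(2, 2)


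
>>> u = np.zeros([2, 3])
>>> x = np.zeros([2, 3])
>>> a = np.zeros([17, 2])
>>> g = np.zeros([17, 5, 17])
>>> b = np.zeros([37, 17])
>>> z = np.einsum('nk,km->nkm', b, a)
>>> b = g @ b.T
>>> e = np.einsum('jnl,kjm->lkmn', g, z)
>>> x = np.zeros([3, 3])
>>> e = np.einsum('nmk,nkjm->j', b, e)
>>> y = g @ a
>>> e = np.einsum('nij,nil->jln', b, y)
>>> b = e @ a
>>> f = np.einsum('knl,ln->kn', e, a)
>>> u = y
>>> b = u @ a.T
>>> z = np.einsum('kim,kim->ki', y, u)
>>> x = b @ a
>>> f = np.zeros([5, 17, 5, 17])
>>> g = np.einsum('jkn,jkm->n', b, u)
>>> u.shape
(17, 5, 2)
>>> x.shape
(17, 5, 2)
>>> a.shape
(17, 2)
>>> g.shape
(17,)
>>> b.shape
(17, 5, 17)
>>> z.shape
(17, 5)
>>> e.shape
(37, 2, 17)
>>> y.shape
(17, 5, 2)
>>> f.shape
(5, 17, 5, 17)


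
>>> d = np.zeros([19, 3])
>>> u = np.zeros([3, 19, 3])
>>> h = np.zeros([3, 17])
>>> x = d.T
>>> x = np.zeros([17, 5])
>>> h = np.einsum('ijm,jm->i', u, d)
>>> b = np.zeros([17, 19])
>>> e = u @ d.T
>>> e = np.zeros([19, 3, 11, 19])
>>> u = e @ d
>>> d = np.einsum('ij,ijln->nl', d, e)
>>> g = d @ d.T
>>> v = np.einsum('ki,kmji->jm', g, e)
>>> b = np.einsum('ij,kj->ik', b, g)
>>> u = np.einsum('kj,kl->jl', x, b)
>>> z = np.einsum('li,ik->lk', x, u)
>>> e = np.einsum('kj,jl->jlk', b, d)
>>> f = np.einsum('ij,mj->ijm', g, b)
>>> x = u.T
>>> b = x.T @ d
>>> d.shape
(19, 11)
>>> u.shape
(5, 19)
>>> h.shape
(3,)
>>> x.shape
(19, 5)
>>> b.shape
(5, 11)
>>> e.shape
(19, 11, 17)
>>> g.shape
(19, 19)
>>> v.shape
(11, 3)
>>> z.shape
(17, 19)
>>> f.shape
(19, 19, 17)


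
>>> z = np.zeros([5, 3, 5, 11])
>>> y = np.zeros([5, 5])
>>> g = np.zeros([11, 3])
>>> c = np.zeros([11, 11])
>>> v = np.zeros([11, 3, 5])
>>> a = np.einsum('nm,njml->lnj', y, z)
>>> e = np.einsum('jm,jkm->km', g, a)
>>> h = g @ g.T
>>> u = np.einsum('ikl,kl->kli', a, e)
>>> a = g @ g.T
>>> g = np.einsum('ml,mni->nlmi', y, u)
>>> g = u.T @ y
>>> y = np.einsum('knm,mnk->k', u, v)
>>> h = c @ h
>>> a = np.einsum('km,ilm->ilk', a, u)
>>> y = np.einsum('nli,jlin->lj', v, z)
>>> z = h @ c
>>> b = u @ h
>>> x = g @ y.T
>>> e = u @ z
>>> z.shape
(11, 11)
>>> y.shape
(3, 5)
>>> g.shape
(11, 3, 5)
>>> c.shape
(11, 11)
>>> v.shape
(11, 3, 5)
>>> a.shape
(5, 3, 11)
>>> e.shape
(5, 3, 11)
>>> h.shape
(11, 11)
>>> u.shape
(5, 3, 11)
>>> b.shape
(5, 3, 11)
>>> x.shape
(11, 3, 3)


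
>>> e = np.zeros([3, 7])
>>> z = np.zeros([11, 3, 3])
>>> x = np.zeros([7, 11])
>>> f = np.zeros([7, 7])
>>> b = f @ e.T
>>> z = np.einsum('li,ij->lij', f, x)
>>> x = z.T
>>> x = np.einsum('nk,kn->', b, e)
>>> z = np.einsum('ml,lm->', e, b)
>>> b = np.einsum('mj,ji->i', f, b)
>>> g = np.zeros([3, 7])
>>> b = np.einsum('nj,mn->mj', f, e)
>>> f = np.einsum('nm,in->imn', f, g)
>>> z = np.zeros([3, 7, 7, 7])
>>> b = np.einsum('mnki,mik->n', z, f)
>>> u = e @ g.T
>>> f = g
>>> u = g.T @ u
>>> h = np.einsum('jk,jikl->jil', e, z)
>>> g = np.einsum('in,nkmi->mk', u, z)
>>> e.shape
(3, 7)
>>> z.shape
(3, 7, 7, 7)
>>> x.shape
()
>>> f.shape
(3, 7)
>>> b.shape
(7,)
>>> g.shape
(7, 7)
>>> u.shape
(7, 3)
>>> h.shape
(3, 7, 7)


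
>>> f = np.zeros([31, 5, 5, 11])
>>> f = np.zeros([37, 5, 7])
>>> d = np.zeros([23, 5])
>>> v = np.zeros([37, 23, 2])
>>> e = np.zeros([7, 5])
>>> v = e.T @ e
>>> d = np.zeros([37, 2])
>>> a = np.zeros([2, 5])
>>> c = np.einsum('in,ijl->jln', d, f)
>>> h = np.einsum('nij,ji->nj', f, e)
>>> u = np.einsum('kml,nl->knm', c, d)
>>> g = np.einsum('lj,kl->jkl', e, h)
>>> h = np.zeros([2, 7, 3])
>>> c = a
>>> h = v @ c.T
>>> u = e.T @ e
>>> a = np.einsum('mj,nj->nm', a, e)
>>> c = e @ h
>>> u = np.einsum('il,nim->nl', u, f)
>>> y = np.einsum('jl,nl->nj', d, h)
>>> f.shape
(37, 5, 7)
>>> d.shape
(37, 2)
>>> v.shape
(5, 5)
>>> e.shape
(7, 5)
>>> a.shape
(7, 2)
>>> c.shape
(7, 2)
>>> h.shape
(5, 2)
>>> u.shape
(37, 5)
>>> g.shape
(5, 37, 7)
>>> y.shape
(5, 37)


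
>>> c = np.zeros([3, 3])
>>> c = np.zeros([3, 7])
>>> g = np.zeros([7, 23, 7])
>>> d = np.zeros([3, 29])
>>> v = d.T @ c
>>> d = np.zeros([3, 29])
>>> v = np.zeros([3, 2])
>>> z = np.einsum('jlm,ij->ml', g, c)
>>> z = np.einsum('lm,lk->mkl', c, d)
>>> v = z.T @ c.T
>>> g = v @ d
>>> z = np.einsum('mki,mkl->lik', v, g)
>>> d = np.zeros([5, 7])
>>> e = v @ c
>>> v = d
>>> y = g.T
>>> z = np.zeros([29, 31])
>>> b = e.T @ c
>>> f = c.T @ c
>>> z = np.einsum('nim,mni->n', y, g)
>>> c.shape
(3, 7)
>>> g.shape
(3, 29, 29)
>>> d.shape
(5, 7)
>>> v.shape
(5, 7)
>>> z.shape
(29,)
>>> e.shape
(3, 29, 7)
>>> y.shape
(29, 29, 3)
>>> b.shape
(7, 29, 7)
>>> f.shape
(7, 7)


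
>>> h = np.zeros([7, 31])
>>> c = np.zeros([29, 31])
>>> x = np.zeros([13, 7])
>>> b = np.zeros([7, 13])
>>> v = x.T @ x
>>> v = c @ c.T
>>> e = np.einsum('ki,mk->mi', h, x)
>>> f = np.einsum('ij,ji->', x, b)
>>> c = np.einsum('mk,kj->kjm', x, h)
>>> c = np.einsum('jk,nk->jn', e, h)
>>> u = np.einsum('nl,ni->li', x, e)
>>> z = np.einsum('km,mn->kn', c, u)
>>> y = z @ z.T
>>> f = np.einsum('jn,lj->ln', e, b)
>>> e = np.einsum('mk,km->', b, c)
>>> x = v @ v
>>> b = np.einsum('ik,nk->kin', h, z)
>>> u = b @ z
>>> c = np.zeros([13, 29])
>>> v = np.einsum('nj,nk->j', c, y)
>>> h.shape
(7, 31)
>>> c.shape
(13, 29)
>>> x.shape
(29, 29)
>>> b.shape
(31, 7, 13)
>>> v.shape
(29,)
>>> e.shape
()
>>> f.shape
(7, 31)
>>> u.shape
(31, 7, 31)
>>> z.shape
(13, 31)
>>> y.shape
(13, 13)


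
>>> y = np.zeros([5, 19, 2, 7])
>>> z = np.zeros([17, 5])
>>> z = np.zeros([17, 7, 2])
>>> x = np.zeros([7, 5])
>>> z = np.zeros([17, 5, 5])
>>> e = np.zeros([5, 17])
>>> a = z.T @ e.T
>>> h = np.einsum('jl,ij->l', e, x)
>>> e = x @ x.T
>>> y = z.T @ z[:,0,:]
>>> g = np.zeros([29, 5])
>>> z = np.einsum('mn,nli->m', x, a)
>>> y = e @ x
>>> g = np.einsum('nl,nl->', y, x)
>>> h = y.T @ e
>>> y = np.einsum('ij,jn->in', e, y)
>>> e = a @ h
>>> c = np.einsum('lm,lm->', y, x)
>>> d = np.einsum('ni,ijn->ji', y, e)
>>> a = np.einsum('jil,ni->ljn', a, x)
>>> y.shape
(7, 5)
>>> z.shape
(7,)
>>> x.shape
(7, 5)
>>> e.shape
(5, 5, 7)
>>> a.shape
(5, 5, 7)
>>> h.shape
(5, 7)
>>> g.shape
()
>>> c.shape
()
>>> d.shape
(5, 5)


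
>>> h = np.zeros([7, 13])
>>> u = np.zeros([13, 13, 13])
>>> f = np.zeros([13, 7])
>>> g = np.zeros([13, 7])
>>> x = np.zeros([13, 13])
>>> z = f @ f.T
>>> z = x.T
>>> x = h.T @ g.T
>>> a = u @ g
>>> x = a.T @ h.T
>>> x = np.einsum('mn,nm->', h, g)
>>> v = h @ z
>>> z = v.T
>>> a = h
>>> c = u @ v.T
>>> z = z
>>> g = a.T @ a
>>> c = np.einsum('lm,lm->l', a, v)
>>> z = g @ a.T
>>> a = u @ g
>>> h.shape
(7, 13)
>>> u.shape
(13, 13, 13)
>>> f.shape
(13, 7)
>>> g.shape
(13, 13)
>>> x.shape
()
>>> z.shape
(13, 7)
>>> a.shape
(13, 13, 13)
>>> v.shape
(7, 13)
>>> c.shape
(7,)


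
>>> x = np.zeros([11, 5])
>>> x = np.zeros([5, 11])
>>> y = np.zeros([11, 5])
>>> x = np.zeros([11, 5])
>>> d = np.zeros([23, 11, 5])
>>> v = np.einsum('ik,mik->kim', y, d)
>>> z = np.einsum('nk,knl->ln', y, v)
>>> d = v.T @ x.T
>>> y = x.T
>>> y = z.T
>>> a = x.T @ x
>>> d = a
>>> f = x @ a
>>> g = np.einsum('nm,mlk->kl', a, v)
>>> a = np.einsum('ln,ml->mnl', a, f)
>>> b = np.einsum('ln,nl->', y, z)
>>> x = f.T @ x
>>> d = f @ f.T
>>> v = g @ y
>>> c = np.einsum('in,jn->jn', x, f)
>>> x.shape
(5, 5)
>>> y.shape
(11, 23)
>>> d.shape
(11, 11)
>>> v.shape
(23, 23)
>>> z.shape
(23, 11)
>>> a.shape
(11, 5, 5)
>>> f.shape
(11, 5)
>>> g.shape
(23, 11)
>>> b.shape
()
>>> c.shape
(11, 5)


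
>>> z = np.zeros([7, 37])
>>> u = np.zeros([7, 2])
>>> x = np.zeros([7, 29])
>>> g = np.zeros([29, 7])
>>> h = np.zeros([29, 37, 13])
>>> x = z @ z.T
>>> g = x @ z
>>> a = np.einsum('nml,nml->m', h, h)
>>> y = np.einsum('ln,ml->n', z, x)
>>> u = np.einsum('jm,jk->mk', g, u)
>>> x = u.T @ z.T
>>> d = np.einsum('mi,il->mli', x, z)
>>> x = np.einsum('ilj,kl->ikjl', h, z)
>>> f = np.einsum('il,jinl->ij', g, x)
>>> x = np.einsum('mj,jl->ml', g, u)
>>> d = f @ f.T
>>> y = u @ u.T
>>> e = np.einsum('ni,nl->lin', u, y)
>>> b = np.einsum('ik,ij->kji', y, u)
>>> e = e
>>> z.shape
(7, 37)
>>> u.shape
(37, 2)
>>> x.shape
(7, 2)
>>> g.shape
(7, 37)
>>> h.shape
(29, 37, 13)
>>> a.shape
(37,)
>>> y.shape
(37, 37)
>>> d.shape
(7, 7)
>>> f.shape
(7, 29)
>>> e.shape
(37, 2, 37)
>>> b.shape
(37, 2, 37)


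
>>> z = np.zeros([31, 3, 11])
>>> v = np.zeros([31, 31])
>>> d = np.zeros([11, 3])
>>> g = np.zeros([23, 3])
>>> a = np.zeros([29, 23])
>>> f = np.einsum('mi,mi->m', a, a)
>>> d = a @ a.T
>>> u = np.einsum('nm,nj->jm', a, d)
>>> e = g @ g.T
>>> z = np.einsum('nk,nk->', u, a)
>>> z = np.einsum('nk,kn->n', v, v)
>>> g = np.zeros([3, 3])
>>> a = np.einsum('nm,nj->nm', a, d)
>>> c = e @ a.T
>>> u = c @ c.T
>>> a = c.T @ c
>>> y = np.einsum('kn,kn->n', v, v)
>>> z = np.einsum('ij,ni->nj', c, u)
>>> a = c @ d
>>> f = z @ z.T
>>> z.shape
(23, 29)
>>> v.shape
(31, 31)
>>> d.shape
(29, 29)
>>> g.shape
(3, 3)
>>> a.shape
(23, 29)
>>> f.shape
(23, 23)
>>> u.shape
(23, 23)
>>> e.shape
(23, 23)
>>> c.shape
(23, 29)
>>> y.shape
(31,)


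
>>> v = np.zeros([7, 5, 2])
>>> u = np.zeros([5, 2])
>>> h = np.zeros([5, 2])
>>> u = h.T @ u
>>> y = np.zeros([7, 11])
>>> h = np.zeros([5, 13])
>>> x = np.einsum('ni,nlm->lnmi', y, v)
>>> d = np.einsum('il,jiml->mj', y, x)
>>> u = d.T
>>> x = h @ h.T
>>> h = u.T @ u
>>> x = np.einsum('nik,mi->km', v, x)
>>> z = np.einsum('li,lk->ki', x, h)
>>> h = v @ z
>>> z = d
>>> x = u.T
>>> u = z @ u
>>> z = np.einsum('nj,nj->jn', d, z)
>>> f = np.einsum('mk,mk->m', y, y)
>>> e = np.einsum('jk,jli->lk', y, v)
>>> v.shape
(7, 5, 2)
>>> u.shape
(2, 2)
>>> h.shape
(7, 5, 5)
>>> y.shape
(7, 11)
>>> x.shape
(2, 5)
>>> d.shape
(2, 5)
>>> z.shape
(5, 2)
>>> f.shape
(7,)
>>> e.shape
(5, 11)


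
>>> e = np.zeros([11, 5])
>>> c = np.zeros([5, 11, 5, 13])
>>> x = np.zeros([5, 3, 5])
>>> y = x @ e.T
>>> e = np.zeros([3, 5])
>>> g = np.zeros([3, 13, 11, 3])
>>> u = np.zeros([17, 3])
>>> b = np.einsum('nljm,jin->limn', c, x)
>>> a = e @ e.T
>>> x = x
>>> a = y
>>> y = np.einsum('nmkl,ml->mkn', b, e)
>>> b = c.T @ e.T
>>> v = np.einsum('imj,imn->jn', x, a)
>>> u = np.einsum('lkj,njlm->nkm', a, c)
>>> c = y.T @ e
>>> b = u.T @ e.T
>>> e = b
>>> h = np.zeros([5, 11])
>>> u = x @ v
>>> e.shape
(13, 3, 3)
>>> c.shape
(11, 13, 5)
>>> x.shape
(5, 3, 5)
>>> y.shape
(3, 13, 11)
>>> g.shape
(3, 13, 11, 3)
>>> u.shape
(5, 3, 11)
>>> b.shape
(13, 3, 3)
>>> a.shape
(5, 3, 11)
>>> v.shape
(5, 11)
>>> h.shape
(5, 11)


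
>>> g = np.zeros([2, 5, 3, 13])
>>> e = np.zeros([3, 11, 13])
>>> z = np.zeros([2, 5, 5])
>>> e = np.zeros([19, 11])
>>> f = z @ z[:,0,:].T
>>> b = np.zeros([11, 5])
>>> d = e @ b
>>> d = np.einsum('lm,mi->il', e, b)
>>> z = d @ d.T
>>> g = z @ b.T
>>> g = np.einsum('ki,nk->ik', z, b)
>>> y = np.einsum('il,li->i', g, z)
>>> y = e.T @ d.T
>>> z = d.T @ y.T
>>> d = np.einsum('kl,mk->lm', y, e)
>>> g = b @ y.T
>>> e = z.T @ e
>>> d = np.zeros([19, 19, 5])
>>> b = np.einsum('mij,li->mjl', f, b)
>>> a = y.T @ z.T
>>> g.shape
(11, 11)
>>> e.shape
(11, 11)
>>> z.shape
(19, 11)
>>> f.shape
(2, 5, 2)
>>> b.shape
(2, 2, 11)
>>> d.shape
(19, 19, 5)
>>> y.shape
(11, 5)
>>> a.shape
(5, 19)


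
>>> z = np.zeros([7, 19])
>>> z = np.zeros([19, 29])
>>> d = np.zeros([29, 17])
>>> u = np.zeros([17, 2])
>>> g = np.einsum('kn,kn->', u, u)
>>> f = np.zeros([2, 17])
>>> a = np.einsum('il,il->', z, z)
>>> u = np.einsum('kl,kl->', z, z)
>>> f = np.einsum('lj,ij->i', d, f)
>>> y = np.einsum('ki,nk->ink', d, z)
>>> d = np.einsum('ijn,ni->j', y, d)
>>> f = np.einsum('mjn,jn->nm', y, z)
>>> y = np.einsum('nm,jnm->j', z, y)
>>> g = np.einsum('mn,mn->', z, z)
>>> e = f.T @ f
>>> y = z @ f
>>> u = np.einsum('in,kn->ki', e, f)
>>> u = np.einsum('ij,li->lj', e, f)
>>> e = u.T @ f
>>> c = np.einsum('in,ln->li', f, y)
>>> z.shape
(19, 29)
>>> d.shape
(19,)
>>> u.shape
(29, 17)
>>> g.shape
()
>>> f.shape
(29, 17)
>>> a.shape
()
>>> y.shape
(19, 17)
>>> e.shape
(17, 17)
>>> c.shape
(19, 29)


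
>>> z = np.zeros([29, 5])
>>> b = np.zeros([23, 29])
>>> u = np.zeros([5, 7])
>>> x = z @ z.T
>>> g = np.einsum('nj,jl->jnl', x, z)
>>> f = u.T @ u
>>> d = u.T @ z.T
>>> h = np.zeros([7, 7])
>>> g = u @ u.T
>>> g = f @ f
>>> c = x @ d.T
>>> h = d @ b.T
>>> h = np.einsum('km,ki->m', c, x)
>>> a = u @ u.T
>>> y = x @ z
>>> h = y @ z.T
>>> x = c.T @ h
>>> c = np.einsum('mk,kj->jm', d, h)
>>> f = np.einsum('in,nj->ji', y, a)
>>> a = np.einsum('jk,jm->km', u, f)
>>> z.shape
(29, 5)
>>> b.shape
(23, 29)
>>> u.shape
(5, 7)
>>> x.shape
(7, 29)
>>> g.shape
(7, 7)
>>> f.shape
(5, 29)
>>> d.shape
(7, 29)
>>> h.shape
(29, 29)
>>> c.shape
(29, 7)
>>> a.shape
(7, 29)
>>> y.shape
(29, 5)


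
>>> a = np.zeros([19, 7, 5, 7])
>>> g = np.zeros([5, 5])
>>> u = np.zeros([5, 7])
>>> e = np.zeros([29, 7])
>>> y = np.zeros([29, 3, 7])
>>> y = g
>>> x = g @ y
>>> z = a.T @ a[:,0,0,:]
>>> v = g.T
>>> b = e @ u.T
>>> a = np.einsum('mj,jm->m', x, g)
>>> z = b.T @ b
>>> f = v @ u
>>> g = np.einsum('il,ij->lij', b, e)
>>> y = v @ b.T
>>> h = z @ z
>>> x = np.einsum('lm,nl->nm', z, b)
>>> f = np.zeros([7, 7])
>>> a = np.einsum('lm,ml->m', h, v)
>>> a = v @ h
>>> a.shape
(5, 5)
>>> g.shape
(5, 29, 7)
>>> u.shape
(5, 7)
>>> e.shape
(29, 7)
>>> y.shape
(5, 29)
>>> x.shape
(29, 5)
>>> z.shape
(5, 5)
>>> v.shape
(5, 5)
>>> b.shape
(29, 5)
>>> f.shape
(7, 7)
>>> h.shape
(5, 5)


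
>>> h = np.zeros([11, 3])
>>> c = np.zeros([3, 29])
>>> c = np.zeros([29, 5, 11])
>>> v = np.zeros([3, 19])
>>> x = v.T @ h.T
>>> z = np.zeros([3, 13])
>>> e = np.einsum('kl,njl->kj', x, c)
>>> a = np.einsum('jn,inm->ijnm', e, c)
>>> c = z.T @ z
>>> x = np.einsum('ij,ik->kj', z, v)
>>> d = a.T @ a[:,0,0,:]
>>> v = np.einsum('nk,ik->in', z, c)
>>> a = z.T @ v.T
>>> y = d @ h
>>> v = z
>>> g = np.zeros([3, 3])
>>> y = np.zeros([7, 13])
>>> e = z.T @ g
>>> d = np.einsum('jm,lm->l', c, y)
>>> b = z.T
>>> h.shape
(11, 3)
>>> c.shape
(13, 13)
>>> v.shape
(3, 13)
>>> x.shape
(19, 13)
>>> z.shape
(3, 13)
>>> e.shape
(13, 3)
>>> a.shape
(13, 13)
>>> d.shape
(7,)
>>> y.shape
(7, 13)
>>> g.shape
(3, 3)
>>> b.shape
(13, 3)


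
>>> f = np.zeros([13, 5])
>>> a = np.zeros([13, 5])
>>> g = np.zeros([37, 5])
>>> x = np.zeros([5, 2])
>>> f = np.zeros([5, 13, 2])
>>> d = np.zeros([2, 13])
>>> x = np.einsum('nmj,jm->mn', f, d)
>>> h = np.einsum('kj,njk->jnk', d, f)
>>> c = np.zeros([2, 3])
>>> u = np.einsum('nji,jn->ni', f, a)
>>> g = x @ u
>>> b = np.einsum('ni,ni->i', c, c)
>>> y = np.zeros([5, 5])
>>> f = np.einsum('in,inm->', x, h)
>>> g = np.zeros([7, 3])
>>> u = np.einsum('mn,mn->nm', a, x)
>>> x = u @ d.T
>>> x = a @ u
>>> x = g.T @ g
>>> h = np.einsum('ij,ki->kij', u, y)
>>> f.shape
()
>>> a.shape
(13, 5)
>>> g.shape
(7, 3)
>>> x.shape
(3, 3)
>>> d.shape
(2, 13)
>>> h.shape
(5, 5, 13)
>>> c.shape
(2, 3)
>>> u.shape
(5, 13)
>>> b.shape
(3,)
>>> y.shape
(5, 5)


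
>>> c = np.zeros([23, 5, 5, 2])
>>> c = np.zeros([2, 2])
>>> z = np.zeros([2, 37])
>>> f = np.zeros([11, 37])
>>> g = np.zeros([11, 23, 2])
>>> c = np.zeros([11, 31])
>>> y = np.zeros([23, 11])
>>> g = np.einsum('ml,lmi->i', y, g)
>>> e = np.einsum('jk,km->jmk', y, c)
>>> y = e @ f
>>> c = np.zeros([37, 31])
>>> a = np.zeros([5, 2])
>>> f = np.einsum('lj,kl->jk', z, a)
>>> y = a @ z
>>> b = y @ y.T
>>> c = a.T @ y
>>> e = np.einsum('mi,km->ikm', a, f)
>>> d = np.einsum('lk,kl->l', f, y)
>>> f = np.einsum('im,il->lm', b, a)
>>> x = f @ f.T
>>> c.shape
(2, 37)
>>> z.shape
(2, 37)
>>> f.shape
(2, 5)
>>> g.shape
(2,)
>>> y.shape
(5, 37)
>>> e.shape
(2, 37, 5)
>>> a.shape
(5, 2)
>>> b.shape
(5, 5)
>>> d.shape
(37,)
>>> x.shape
(2, 2)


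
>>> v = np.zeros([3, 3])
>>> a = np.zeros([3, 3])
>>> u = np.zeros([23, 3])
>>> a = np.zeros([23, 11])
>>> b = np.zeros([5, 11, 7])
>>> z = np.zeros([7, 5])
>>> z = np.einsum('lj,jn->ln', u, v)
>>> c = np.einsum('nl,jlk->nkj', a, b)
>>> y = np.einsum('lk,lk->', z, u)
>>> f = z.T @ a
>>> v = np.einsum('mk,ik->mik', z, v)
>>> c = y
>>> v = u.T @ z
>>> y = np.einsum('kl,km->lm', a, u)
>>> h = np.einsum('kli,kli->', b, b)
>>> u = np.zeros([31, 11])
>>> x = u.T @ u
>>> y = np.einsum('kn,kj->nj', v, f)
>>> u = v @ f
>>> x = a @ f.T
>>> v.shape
(3, 3)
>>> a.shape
(23, 11)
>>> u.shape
(3, 11)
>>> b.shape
(5, 11, 7)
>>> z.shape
(23, 3)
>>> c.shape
()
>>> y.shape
(3, 11)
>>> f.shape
(3, 11)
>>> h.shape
()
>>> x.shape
(23, 3)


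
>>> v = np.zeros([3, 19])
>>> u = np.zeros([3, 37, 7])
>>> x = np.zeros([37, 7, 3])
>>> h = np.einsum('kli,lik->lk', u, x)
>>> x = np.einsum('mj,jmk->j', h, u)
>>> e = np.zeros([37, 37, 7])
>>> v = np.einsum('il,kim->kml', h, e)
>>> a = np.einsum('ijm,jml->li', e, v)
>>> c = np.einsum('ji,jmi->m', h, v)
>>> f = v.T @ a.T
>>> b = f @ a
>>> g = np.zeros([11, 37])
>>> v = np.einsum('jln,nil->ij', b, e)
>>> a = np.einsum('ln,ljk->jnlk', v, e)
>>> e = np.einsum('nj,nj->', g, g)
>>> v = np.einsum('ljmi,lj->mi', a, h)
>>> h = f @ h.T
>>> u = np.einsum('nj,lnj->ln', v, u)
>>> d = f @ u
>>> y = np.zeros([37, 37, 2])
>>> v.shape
(37, 7)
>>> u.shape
(3, 37)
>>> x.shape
(3,)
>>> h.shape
(3, 7, 37)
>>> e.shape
()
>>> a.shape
(37, 3, 37, 7)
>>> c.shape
(7,)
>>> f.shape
(3, 7, 3)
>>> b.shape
(3, 7, 37)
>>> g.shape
(11, 37)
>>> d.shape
(3, 7, 37)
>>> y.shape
(37, 37, 2)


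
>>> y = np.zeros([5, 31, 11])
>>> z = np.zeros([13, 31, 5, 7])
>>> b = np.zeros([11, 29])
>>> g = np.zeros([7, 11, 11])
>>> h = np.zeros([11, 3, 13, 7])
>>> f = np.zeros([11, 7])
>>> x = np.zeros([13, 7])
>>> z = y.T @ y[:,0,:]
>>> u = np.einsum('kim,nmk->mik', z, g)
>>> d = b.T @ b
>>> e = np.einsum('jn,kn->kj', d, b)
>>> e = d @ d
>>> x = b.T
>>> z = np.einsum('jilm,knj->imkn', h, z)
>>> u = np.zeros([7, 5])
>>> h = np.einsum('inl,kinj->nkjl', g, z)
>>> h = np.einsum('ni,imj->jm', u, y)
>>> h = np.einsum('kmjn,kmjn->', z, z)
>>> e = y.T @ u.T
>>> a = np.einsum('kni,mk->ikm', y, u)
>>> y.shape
(5, 31, 11)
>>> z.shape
(3, 7, 11, 31)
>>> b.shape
(11, 29)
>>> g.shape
(7, 11, 11)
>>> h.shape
()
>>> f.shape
(11, 7)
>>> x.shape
(29, 11)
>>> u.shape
(7, 5)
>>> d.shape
(29, 29)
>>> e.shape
(11, 31, 7)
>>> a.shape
(11, 5, 7)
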